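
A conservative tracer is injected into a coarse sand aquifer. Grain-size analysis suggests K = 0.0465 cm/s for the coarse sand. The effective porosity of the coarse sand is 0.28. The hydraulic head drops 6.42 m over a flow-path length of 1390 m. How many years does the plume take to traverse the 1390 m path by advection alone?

5.74

Convert K: 0.0465 cm/s × 864 = 40.18 m/day.
Hydraulic gradient i = Δh / L = 6.42 / 1390 = 0.004619.
Darcy flux q = K · i = 40.18 × 0.004619 = 0.1856 m/day.
Seepage velocity v = q / n_e = 0.1856 / 0.28 = 0.6627 m/day.
Travel time t = L / v = 1390 / 0.6627 = 2097 days = 5.742 years.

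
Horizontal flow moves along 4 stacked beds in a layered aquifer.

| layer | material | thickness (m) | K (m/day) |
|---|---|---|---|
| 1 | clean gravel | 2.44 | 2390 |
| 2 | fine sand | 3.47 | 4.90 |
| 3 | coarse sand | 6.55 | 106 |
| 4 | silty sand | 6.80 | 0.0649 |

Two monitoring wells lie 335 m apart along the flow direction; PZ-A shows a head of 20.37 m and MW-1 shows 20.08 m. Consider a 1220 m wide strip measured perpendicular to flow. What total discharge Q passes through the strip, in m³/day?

Flow is parallel to layering, so each bed carries its own Darcy discharge and the transmissivities add.
Σ(K_i·b_i) = 2390×2.44 + 4.90×3.47 + 106×6.55 + 0.0649×6.80 = 6543 m²/day.
Hydraulic gradient i = (20.37 − 20.08) / 335 = 0.29 / 335 = 0.0008657.
Q = Σ(K_i·b_i) · W · i = 6543 × 1220 × 0.0008657 = 6911 m³/day.

6910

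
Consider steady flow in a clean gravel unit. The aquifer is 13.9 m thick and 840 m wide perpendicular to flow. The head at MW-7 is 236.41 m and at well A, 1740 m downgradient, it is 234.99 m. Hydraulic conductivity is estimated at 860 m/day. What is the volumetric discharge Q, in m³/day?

8190

Cross-sectional area A = 840 × 13.9 = 11676 m².
Hydraulic gradient i = (236.41 − 234.99) / 1740 = 1.42 / 1740 = 0.0008161.
Darcy's law: Q = K · A · i = 860.0 × 11676 × 0.0008161 = 8195 m³/day.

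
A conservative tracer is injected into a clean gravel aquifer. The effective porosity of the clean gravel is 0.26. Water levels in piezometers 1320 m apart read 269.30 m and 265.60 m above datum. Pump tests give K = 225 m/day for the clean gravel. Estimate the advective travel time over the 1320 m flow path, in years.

1.49

Hydraulic gradient i = (269.30 − 265.60) / 1320 = 3.7 / 1320 = 0.002803.
Darcy flux q = K · i = 225.0 × 0.002803 = 0.6307 m/day.
Seepage velocity v = q / n_e = 0.6307 / 0.26 = 2.426 m/day.
Travel time t = L / v = 1320 / 2.426 = 544.2 days = 1.490 years.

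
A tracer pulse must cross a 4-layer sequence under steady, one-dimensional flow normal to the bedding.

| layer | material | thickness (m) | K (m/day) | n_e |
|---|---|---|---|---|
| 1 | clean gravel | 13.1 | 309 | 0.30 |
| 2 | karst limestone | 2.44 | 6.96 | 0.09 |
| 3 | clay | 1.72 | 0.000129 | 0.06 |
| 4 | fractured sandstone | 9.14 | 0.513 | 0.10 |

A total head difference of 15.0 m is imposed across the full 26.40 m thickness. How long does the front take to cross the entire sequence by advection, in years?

12.6

With flow normal to the layers, continuity requires the same specific discharge q through every layer.
Σ(b_i/K_i) = 13.1/309 + 2.44/6.96 + 1.72/0.000129 + 9.14/0.513 = 13352 d.
q = Δh / Σ(b_i/K_i) = 15.0 / 13352 = 0.001123 m/day.
In each layer the seepage velocity is v_i = q/n_i, so the layer transit time is t_i = b_i·n_i / q:
  layer 1 (clean gravel): t_1 = 13.1 × 0.30 / 0.001123 = 3498 d
  layer 2 (karst limestone): t_2 = 2.44 × 0.09 / 0.001123 = 195.5 d
  layer 3 (clay): t_3 = 1.72 × 0.06 / 0.001123 = 91.86 d
  layer 4 (fractured sandstone): t_4 = 9.14 × 0.10 / 0.001123 = 813.6 d
Total t = Σ t_i = 4599 days = 12.59 years.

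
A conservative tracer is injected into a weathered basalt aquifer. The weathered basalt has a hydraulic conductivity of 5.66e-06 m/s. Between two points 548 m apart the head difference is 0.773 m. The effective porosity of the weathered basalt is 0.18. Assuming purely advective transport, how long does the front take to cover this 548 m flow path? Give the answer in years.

392

Convert K: 5.66e-06 m/s × 86400 = 0.4890 m/day.
Hydraulic gradient i = Δh / L = 0.773 / 548 = 0.001411.
Darcy flux q = K · i = 0.4890 × 0.001411 = 0.0006898 m/day.
Seepage velocity v = q / n_e = 0.0006898 / 0.18 = 0.003832 m/day.
Travel time t = L / v = 548 / 0.003832 = 1.430e+05 days = 391.5 years.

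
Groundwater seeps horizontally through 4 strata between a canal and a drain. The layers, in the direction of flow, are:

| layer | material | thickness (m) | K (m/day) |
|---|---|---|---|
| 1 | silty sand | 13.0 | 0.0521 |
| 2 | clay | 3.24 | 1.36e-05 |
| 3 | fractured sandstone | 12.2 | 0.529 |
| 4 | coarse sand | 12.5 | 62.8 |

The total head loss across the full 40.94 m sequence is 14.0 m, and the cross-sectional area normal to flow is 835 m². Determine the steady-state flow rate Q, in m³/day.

Flow is perpendicular to layering, so the layers act in series and the equivalent K is the thickness-weighted harmonic mean.
Total thickness L = 13.0 + 3.24 + 12.2 + 12.5 = 40.94 m.
Σ(b_i/K_i) = 13.0/0.0521 + 3.24/1.36e-05 + 12.2/0.529 + 12.5/62.8 = 2.385e+05 d.
K_eq = L / Σ(b_i/K_i) = 40.94 / 2.385e+05 = 0.0001717 m/day.
Q = K_eq · A · (Δh/L) = 0.0001717 × 835 × (14.0/40.94) = 0.04901 m³/day.

0.0490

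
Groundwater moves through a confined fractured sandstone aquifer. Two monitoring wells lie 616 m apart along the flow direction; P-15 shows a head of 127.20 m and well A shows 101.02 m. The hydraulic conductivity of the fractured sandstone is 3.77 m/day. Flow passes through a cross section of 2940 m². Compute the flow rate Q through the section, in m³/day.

471

Hydraulic gradient i = (127.20 − 101.02) / 616 = 26.18 / 616 = 0.04250.
Darcy's law: Q = K · A · i = 3.770 × 2940 × 0.04250 = 471.1 m³/day.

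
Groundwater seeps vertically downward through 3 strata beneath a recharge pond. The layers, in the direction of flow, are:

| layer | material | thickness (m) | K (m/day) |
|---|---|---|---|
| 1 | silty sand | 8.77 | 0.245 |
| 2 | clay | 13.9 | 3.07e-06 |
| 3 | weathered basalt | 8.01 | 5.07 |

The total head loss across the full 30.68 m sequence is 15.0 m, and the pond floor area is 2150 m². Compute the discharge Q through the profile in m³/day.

0.00712

Flow is perpendicular to layering, so the layers act in series and the equivalent K is the thickness-weighted harmonic mean.
Total thickness L = 8.77 + 13.9 + 8.01 = 30.68 m.
Σ(b_i/K_i) = 8.77/0.245 + 13.9/3.07e-06 + 8.01/5.07 = 4.528e+06 d.
K_eq = L / Σ(b_i/K_i) = 30.68 / 4.528e+06 = 6.776e-06 m/day.
Q = K_eq · A · (Δh/L) = 6.776e-06 × 2150 × (15.0/30.68) = 0.007123 m³/day.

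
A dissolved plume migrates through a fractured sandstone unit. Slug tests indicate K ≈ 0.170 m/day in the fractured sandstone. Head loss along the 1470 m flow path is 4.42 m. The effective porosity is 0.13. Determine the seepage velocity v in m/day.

0.00393

Hydraulic gradient i = Δh / L = 4.42 / 1470 = 0.003007.
Darcy flux q = K · i = 0.1700 × 0.003007 = 0.0005112 m/day.
Seepage velocity v = q / n_e = 0.0005112 / 0.13 = 0.003932 m/day.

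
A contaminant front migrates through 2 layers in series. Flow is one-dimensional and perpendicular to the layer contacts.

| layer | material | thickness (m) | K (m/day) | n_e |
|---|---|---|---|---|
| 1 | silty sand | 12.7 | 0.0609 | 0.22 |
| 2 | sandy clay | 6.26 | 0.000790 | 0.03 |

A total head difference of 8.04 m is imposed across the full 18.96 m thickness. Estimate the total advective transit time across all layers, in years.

With flow normal to the layers, continuity requires the same specific discharge q through every layer.
Σ(b_i/K_i) = 12.7/0.0609 + 6.26/0.000790 = 8133 d.
q = Δh / Σ(b_i/K_i) = 8.04 / 8133 = 0.0009886 m/day.
In each layer the seepage velocity is v_i = q/n_i, so the layer transit time is t_i = b_i·n_i / q:
  layer 1 (silty sand): t_1 = 12.7 × 0.22 / 0.0009886 = 2826 d
  layer 2 (sandy clay): t_2 = 6.26 × 0.03 / 0.0009886 = 190.0 d
Total t = Σ t_i = 3016 days = 8.258 years.

8.26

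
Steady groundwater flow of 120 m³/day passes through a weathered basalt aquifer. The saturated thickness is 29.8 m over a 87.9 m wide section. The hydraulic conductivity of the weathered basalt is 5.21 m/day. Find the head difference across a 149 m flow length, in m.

1.31

Cross-sectional area A = 87.9 × 29.8 = 2619 m².
From Q = K·A·i, i = Q / (K·A) = 120 / (5.210 × 2619) = 0.008793.
Head loss Δh = i · L = 0.008793 × 149 = 1.310 m.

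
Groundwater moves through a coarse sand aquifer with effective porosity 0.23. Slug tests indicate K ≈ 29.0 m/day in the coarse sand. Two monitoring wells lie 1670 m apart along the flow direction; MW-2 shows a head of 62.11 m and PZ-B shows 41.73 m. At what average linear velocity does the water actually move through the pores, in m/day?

1.54

Hydraulic gradient i = (62.11 − 41.73) / 1670 = 20.38 / 1670 = 0.01220.
Darcy flux q = K · i = 29.00 × 0.01220 = 0.3539 m/day.
Seepage velocity v = q / n_e = 0.3539 / 0.23 = 1.539 m/day.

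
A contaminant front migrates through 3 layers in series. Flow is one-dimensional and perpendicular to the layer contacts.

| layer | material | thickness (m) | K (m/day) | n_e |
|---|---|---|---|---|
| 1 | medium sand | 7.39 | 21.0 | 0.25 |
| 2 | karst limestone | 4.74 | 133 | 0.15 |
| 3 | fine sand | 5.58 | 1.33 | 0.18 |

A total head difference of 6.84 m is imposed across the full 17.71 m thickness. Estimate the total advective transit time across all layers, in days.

2.39

With flow normal to the layers, continuity requires the same specific discharge q through every layer.
Σ(b_i/K_i) = 7.39/21.0 + 4.74/133 + 5.58/1.33 = 4.583 d.
q = Δh / Σ(b_i/K_i) = 6.84 / 4.583 = 1.492 m/day.
In each layer the seepage velocity is v_i = q/n_i, so the layer transit time is t_i = b_i·n_i / q:
  layer 1 (medium sand): t_1 = 7.39 × 0.25 / 1.492 = 1.238 d
  layer 2 (karst limestone): t_2 = 4.74 × 0.15 / 1.492 = 0.4764 d
  layer 3 (fine sand): t_3 = 5.58 × 0.18 / 1.492 = 0.6730 d
Total t = Σ t_i = 2.387 days.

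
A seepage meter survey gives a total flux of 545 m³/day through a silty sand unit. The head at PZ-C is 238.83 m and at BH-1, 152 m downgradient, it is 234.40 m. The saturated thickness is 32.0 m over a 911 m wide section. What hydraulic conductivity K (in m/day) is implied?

0.641

Cross-sectional area A = 911 × 32.0 = 29152 m².
Hydraulic gradient i = (238.83 − 234.40) / 152 = 4.43 / 152 = 0.02914.
From Q = K·A·i, K = Q / (A·i) = 545 / (29152 × 0.02914) = 0.6415 m/day.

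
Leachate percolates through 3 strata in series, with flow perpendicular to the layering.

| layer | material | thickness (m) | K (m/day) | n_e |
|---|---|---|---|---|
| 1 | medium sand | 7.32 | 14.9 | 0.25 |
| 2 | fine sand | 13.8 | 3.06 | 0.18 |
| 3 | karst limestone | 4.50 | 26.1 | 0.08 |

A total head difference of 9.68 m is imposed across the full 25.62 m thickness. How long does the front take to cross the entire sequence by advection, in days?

With flow normal to the layers, continuity requires the same specific discharge q through every layer.
Σ(b_i/K_i) = 7.32/14.9 + 13.8/3.06 + 4.50/26.1 = 5.173 d.
q = Δh / Σ(b_i/K_i) = 9.68 / 5.173 = 1.871 m/day.
In each layer the seepage velocity is v_i = q/n_i, so the layer transit time is t_i = b_i·n_i / q:
  layer 1 (medium sand): t_1 = 7.32 × 0.25 / 1.871 = 0.9780 d
  layer 2 (fine sand): t_2 = 13.8 × 0.18 / 1.871 = 1.328 d
  layer 3 (karst limestone): t_3 = 4.50 × 0.08 / 1.871 = 0.1924 d
Total t = Σ t_i = 2.498 days.

2.50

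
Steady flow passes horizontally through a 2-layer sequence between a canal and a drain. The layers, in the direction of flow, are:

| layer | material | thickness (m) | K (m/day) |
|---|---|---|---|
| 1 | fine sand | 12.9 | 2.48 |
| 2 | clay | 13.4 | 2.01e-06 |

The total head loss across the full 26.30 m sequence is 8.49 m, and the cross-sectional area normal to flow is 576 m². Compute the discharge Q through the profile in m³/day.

0.000734

Flow is perpendicular to layering, so the layers act in series and the equivalent K is the thickness-weighted harmonic mean.
Total thickness L = 12.9 + 13.4 = 26.30 m.
Σ(b_i/K_i) = 12.9/2.48 + 13.4/2.01e-06 = 6.667e+06 d.
K_eq = L / Σ(b_i/K_i) = 26.30 / 6.667e+06 = 3.945e-06 m/day.
Q = K_eq · A · (Δh/L) = 3.945e-06 × 576 × (8.49/26.30) = 0.0007335 m³/day.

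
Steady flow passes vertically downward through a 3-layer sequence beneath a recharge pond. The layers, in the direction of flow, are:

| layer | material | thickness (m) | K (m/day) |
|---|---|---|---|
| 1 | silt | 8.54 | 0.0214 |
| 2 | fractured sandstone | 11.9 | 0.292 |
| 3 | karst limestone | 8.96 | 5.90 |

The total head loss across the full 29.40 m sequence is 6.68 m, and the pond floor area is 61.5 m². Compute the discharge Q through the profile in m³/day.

Flow is perpendicular to layering, so the layers act in series and the equivalent K is the thickness-weighted harmonic mean.
Total thickness L = 8.54 + 11.9 + 8.96 = 29.40 m.
Σ(b_i/K_i) = 8.54/0.0214 + 11.9/0.292 + 8.96/5.90 = 441.3 d.
K_eq = L / Σ(b_i/K_i) = 29.40 / 441.3 = 0.06662 m/day.
Q = K_eq · A · (Δh/L) = 0.06662 × 61.5 × (6.68/29.40) = 0.9309 m³/day.

0.931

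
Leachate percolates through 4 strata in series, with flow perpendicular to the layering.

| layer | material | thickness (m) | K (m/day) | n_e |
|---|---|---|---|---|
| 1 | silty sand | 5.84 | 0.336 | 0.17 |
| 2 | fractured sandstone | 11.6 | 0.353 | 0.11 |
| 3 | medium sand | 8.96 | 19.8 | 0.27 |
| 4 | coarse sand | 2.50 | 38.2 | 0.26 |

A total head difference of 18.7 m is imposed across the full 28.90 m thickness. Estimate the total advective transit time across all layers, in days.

14.5

With flow normal to the layers, continuity requires the same specific discharge q through every layer.
Σ(b_i/K_i) = 5.84/0.336 + 11.6/0.353 + 8.96/19.8 + 2.50/38.2 = 50.76 d.
q = Δh / Σ(b_i/K_i) = 18.7 / 50.76 = 0.3684 m/day.
In each layer the seepage velocity is v_i = q/n_i, so the layer transit time is t_i = b_i·n_i / q:
  layer 1 (silty sand): t_1 = 5.84 × 0.17 / 0.3684 = 2.695 d
  layer 2 (fractured sandstone): t_2 = 11.6 × 0.11 / 0.3684 = 3.464 d
  layer 3 (medium sand): t_3 = 8.96 × 0.27 / 0.3684 = 6.567 d
  layer 4 (coarse sand): t_4 = 2.50 × 0.26 / 0.3684 = 1.764 d
Total t = Σ t_i = 14.49 days.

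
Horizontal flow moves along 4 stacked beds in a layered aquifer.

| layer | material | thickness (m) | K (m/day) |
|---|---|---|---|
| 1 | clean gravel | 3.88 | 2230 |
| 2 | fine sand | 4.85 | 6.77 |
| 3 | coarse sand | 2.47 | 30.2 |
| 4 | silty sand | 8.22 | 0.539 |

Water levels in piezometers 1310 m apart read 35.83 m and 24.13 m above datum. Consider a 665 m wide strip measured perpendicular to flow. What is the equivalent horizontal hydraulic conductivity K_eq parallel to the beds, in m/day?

451

Flow is parallel to layering, so each bed carries its own Darcy discharge and the transmissivities add.
Σ(K_i·b_i) = 2230×3.88 + 6.77×4.85 + 30.2×2.47 + 0.539×8.22 = 8764 m²/day.
Total thickness b = 19.42 m, so K_eq = Σ(K_i·b_i)/b = 451.3 m/day.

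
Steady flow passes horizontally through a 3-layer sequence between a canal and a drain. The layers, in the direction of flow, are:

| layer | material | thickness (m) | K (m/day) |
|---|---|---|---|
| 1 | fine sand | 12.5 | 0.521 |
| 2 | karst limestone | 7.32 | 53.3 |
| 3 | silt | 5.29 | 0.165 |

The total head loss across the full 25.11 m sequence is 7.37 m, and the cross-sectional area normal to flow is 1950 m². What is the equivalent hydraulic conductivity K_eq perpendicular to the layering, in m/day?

0.447

Flow is perpendicular to layering, so the layers act in series and the equivalent K is the thickness-weighted harmonic mean.
Total thickness L = 12.5 + 7.32 + 5.29 = 25.11 m.
Σ(b_i/K_i) = 12.5/0.521 + 7.32/53.3 + 5.29/0.165 = 56.19 d.
K_eq = L / Σ(b_i/K_i) = 25.11 / 56.19 = 0.4469 m/day.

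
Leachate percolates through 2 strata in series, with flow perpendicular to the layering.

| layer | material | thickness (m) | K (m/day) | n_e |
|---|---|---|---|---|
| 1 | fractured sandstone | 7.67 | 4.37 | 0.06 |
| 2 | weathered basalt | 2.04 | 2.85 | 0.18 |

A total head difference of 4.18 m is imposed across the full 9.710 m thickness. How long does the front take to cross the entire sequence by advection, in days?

With flow normal to the layers, continuity requires the same specific discharge q through every layer.
Σ(b_i/K_i) = 7.67/4.37 + 2.04/2.85 = 2.471 d.
q = Δh / Σ(b_i/K_i) = 4.18 / 2.471 = 1.692 m/day.
In each layer the seepage velocity is v_i = q/n_i, so the layer transit time is t_i = b_i·n_i / q:
  layer 1 (fractured sandstone): t_1 = 7.67 × 0.06 / 1.692 = 0.2720 d
  layer 2 (weathered basalt): t_2 = 2.04 × 0.18 / 1.692 = 0.2171 d
Total t = Σ t_i = 0.4891 days.

0.489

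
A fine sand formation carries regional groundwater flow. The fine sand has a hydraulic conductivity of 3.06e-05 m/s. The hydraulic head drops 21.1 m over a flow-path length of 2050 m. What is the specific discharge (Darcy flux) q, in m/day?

Convert K: 3.06e-05 m/s × 86400 = 2.644 m/day.
Hydraulic gradient i = Δh / L = 21.1 / 2050 = 0.01029.
Specific discharge q = K · i = 2.644 × 0.01029 = 0.02721 m/day.

0.0272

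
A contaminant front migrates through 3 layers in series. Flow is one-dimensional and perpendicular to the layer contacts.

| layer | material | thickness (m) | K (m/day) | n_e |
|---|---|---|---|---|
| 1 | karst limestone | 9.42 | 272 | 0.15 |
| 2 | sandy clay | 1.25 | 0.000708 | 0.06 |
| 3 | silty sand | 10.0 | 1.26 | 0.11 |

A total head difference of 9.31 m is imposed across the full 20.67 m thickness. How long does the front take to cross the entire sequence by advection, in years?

With flow normal to the layers, continuity requires the same specific discharge q through every layer.
Σ(b_i/K_i) = 9.42/272 + 1.25/0.000708 + 10.0/1.26 = 1774 d.
q = Δh / Σ(b_i/K_i) = 9.31 / 1774 = 0.005249 m/day.
In each layer the seepage velocity is v_i = q/n_i, so the layer transit time is t_i = b_i·n_i / q:
  layer 1 (karst limestone): t_1 = 9.42 × 0.15 / 0.005249 = 269.2 d
  layer 2 (sandy clay): t_2 = 1.25 × 0.06 / 0.005249 = 14.29 d
  layer 3 (silty sand): t_3 = 10.0 × 0.11 / 0.005249 = 209.5 d
Total t = Σ t_i = 493.0 days = 1.350 years.

1.35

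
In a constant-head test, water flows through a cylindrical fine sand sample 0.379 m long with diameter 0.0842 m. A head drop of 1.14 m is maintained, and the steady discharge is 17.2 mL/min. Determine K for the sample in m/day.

1.48

Cross-sectional area A = π·(d/2)² = π × (0.0842/2)² = 0.005568 m².
Convert discharge: 17.2 mL/min = 2.867e-07 m³/s.
Darcy's law rearranged: K = Q·L / (A·Δh) = 2.867e-07 × 0.379 / (0.005568 × 1.14) = 1.712e-05 m/s = 1.479 m/day.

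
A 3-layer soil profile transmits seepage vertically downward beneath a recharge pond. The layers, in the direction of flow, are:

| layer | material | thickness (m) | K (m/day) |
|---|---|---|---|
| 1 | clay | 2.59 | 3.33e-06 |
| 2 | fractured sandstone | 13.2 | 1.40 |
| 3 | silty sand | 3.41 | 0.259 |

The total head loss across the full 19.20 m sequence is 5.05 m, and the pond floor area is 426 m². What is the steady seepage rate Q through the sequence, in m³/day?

0.00277

Flow is perpendicular to layering, so the layers act in series and the equivalent K is the thickness-weighted harmonic mean.
Total thickness L = 2.59 + 13.2 + 3.41 = 19.20 m.
Σ(b_i/K_i) = 2.59/3.33e-06 + 13.2/1.40 + 3.41/0.259 = 7.778e+05 d.
K_eq = L / Σ(b_i/K_i) = 19.20 / 7.778e+05 = 2.468e-05 m/day.
Q = K_eq · A · (Δh/L) = 2.468e-05 × 426 × (5.05/19.20) = 0.002766 m³/day.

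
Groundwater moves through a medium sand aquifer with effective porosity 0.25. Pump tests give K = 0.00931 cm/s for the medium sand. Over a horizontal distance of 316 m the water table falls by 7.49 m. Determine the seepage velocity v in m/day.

Convert K: 0.00931 cm/s × 864 = 8.044 m/day.
Hydraulic gradient i = Δh / L = 7.49 / 316 = 0.02370.
Darcy flux q = K · i = 8.044 × 0.02370 = 0.1907 m/day.
Seepage velocity v = q / n_e = 0.1907 / 0.25 = 0.7626 m/day.

0.763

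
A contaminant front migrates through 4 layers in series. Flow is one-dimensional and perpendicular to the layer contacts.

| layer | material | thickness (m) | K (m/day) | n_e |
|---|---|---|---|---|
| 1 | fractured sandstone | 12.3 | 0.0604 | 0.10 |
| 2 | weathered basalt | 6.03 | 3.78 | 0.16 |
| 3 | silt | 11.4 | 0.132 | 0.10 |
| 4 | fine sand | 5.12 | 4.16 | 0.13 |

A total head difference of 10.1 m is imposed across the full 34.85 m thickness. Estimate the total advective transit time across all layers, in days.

116

With flow normal to the layers, continuity requires the same specific discharge q through every layer.
Σ(b_i/K_i) = 12.3/0.0604 + 6.03/3.78 + 11.4/0.132 + 5.12/4.16 = 292.8 d.
q = Δh / Σ(b_i/K_i) = 10.1 / 292.8 = 0.03449 m/day.
In each layer the seepage velocity is v_i = q/n_i, so the layer transit time is t_i = b_i·n_i / q:
  layer 1 (fractured sandstone): t_1 = 12.3 × 0.10 / 0.03449 = 35.66 d
  layer 2 (weathered basalt): t_2 = 6.03 × 0.16 / 0.03449 = 27.97 d
  layer 3 (silt): t_3 = 11.4 × 0.10 / 0.03449 = 33.05 d
  layer 4 (fine sand): t_4 = 5.12 × 0.13 / 0.03449 = 19.30 d
Total t = Σ t_i = 116.0 days.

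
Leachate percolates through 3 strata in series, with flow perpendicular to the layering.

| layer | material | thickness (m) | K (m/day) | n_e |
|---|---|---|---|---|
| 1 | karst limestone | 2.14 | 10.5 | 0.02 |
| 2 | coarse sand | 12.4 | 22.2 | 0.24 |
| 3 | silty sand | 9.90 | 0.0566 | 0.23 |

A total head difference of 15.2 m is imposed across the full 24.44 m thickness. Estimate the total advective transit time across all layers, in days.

With flow normal to the layers, continuity requires the same specific discharge q through every layer.
Σ(b_i/K_i) = 2.14/10.5 + 12.4/22.2 + 9.90/0.0566 = 175.7 d.
q = Δh / Σ(b_i/K_i) = 15.2 / 175.7 = 0.08652 m/day.
In each layer the seepage velocity is v_i = q/n_i, so the layer transit time is t_i = b_i·n_i / q:
  layer 1 (karst limestone): t_1 = 2.14 × 0.02 / 0.08652 = 0.4947 d
  layer 2 (coarse sand): t_2 = 12.4 × 0.24 / 0.08652 = 34.40 d
  layer 3 (silty sand): t_3 = 9.90 × 0.23 / 0.08652 = 26.32 d
Total t = Σ t_i = 61.21 days.

61.2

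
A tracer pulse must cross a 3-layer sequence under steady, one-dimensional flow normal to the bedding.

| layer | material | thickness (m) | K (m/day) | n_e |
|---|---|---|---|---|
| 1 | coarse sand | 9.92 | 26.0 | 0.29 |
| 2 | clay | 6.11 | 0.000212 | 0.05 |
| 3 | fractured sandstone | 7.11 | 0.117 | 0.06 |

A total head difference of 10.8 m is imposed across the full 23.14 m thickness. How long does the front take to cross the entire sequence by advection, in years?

With flow normal to the layers, continuity requires the same specific discharge q through every layer.
Σ(b_i/K_i) = 9.92/26.0 + 6.11/0.000212 + 7.11/0.117 = 28882 d.
q = Δh / Σ(b_i/K_i) = 10.8 / 28882 = 0.0003739 m/day.
In each layer the seepage velocity is v_i = q/n_i, so the layer transit time is t_i = b_i·n_i / q:
  layer 1 (coarse sand): t_1 = 9.92 × 0.29 / 0.0003739 = 7693 d
  layer 2 (clay): t_2 = 6.11 × 0.05 / 0.0003739 = 817.0 d
  layer 3 (fractured sandstone): t_3 = 7.11 × 0.06 / 0.0003739 = 1141 d
Total t = Σ t_i = 9651 days = 26.42 years.

26.4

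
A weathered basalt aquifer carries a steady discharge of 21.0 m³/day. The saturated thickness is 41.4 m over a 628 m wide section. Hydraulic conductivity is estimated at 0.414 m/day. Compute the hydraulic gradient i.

0.00195

Cross-sectional area A = 628 × 41.4 = 25999 m².
From Q = K·A·i, i = Q / (K·A) = 21.0 / (0.4140 × 25999) = 0.001951.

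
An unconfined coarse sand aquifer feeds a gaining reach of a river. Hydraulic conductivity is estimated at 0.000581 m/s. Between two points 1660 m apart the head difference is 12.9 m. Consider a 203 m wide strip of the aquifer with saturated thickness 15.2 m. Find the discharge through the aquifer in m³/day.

1200

Convert K: 0.000581 m/s × 86400 = 50.20 m/day.
Cross-sectional area A = 203 × 15.2 = 3086 m².
Hydraulic gradient i = Δh / L = 12.9 / 1660 = 0.007771.
Darcy's law: Q = K · A · i = 50.20 × 3086 × 0.007771 = 1204 m³/day.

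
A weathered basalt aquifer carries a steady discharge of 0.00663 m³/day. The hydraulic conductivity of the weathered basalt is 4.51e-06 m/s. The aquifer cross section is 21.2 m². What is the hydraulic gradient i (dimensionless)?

0.000803

Convert K: 4.51e-06 m/s × 86400 = 0.3897 m/day.
From Q = K·A·i, i = Q / (K·A) = 0.00663 / (0.3897 × 21.20) = 0.0008026.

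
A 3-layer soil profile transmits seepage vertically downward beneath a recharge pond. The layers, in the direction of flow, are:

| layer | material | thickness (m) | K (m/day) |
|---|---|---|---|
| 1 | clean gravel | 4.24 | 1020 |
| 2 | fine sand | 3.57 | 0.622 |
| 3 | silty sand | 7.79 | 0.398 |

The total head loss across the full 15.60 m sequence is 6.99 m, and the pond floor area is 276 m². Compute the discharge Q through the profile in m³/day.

76.2

Flow is perpendicular to layering, so the layers act in series and the equivalent K is the thickness-weighted harmonic mean.
Total thickness L = 4.24 + 3.57 + 7.79 = 15.60 m.
Σ(b_i/K_i) = 4.24/1020 + 3.57/0.622 + 7.79/0.398 = 25.32 d.
K_eq = L / Σ(b_i/K_i) = 15.60 / 25.32 = 0.6162 m/day.
Q = K_eq · A · (Δh/L) = 0.6162 × 276 × (6.99/15.60) = 76.20 m³/day.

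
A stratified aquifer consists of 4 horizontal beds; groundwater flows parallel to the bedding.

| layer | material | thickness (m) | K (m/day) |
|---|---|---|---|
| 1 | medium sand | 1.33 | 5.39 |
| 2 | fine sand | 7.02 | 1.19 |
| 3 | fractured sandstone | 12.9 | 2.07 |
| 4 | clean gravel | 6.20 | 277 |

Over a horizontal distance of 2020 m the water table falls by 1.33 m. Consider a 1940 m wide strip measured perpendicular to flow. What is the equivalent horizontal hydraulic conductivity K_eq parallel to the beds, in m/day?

Flow is parallel to layering, so each bed carries its own Darcy discharge and the transmissivities add.
Σ(K_i·b_i) = 5.39×1.33 + 1.19×7.02 + 2.07×12.9 + 277×6.20 = 1760 m²/day.
Total thickness b = 27.45 m, so K_eq = Σ(K_i·b_i)/b = 64.10 m/day.

64.1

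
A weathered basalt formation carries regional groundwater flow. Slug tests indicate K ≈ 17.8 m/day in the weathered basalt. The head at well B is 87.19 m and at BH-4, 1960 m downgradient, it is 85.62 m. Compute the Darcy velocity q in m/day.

Hydraulic gradient i = (87.19 − 85.62) / 1960 = 1.57 / 1960 = 0.0008010.
Specific discharge q = K · i = 17.80 × 0.0008010 = 0.01426 m/day.

0.0143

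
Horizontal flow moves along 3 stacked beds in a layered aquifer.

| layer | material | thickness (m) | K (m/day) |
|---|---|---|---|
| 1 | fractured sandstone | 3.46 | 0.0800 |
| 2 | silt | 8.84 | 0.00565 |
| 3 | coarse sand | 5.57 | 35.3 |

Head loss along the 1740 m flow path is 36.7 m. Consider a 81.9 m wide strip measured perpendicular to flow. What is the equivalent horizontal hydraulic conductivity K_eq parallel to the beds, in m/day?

11.0

Flow is parallel to layering, so each bed carries its own Darcy discharge and the transmissivities add.
Σ(K_i·b_i) = 0.0800×3.46 + 0.00565×8.84 + 35.3×5.57 = 196.9 m²/day.
Total thickness b = 17.87 m, so K_eq = Σ(K_i·b_i)/b = 11.02 m/day.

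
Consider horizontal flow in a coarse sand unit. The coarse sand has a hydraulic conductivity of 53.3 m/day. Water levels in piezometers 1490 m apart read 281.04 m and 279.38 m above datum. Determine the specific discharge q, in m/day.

0.0594

Hydraulic gradient i = (281.04 − 279.38) / 1490 = 1.66 / 1490 = 0.001114.
Specific discharge q = K · i = 53.30 × 0.001114 = 0.05938 m/day.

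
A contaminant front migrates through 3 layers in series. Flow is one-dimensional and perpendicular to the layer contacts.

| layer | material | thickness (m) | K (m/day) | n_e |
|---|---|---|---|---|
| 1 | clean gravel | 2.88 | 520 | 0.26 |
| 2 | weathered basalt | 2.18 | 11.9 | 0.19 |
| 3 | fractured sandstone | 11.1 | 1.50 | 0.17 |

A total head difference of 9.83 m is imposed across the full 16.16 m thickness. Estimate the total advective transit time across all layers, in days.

2.35

With flow normal to the layers, continuity requires the same specific discharge q through every layer.
Σ(b_i/K_i) = 2.88/520 + 2.18/11.9 + 11.1/1.50 = 7.589 d.
q = Δh / Σ(b_i/K_i) = 9.83 / 7.589 = 1.295 m/day.
In each layer the seepage velocity is v_i = q/n_i, so the layer transit time is t_i = b_i·n_i / q:
  layer 1 (clean gravel): t_1 = 2.88 × 0.26 / 1.295 = 0.5781 d
  layer 2 (weathered basalt): t_2 = 2.18 × 0.19 / 1.295 = 0.3198 d
  layer 3 (fractured sandstone): t_3 = 11.1 × 0.17 / 1.295 = 1.457 d
Total t = Σ t_i = 2.355 days.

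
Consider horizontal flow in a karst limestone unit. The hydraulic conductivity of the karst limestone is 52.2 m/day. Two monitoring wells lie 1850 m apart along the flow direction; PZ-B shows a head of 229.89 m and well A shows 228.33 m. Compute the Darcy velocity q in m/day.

Hydraulic gradient i = (229.89 − 228.33) / 1850 = 1.56 / 1850 = 0.0008432.
Specific discharge q = K · i = 52.20 × 0.0008432 = 0.04402 m/day.

0.0440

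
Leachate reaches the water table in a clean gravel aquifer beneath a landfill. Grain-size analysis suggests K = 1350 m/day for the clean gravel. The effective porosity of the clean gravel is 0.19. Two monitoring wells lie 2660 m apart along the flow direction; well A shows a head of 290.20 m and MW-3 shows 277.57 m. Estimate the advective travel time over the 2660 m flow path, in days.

Hydraulic gradient i = (290.20 − 277.57) / 2660 = 12.63 / 2660 = 0.004748.
Darcy flux q = K · i = 1350 × 0.004748 = 6.410 m/day.
Seepage velocity v = q / n_e = 6.410 / 0.19 = 33.74 m/day.
Travel time t = L / v = 2660 / 33.74 = 78.85 days.

78.8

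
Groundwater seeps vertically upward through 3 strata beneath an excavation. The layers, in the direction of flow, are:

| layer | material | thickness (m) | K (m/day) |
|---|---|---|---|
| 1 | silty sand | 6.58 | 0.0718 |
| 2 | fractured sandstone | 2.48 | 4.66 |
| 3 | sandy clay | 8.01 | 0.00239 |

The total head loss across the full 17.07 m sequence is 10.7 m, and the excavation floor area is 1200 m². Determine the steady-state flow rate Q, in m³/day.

Flow is perpendicular to layering, so the layers act in series and the equivalent K is the thickness-weighted harmonic mean.
Total thickness L = 6.58 + 2.48 + 8.01 = 17.07 m.
Σ(b_i/K_i) = 6.58/0.0718 + 2.48/4.66 + 8.01/0.00239 = 3444 d.
K_eq = L / Σ(b_i/K_i) = 17.07 / 3444 = 0.004957 m/day.
Q = K_eq · A · (Δh/L) = 0.004957 × 1200 × (10.7/17.07) = 3.729 m³/day.

3.73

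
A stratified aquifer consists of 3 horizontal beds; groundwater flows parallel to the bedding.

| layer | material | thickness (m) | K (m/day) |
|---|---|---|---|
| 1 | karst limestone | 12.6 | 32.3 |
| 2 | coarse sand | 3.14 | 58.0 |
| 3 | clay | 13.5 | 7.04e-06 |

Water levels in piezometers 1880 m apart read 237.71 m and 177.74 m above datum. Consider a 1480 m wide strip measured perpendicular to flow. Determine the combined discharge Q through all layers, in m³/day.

27800

Flow is parallel to layering, so each bed carries its own Darcy discharge and the transmissivities add.
Σ(K_i·b_i) = 32.3×12.6 + 58.0×3.14 + 7.04e-06×13.5 = 589.1 m²/day.
Hydraulic gradient i = (237.71 − 177.74) / 1880 = 59.97 / 1880 = 0.03190.
Q = Σ(K_i·b_i) · W · i = 589.1 × 1480 × 0.03190 = 27812 m³/day.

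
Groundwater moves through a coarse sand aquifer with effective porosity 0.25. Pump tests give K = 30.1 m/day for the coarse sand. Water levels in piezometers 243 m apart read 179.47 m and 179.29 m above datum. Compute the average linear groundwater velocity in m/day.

0.0892

Hydraulic gradient i = (179.47 − 179.29) / 243 = 0.18 / 243 = 0.0007407.
Darcy flux q = K · i = 30.10 × 0.0007407 = 0.02230 m/day.
Seepage velocity v = q / n_e = 0.02230 / 0.25 = 0.08919 m/day.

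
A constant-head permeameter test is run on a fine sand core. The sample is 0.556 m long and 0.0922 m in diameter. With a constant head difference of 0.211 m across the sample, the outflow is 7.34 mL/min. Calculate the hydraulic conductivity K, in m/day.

4.17

Cross-sectional area A = π·(d/2)² = π × (0.0922/2)² = 0.006677 m².
Convert discharge: 7.34 mL/min = 1.223e-07 m³/s.
Darcy's law rearranged: K = Q·L / (A·Δh) = 1.223e-07 × 0.556 / (0.006677 × 0.211) = 4.828e-05 m/s = 4.172 m/day.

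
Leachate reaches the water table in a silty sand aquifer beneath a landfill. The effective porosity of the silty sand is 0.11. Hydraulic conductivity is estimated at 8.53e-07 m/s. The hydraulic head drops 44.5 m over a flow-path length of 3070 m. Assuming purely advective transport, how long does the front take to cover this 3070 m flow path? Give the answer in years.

865

Convert K: 8.53e-07 m/s × 86400 = 0.07370 m/day.
Hydraulic gradient i = Δh / L = 44.5 / 3070 = 0.01450.
Darcy flux q = K · i = 0.07370 × 0.01450 = 0.001068 m/day.
Seepage velocity v = q / n_e = 0.001068 / 0.11 = 0.009712 m/day.
Travel time t = L / v = 3070 / 0.009712 = 3.161e+05 days = 865.5 years.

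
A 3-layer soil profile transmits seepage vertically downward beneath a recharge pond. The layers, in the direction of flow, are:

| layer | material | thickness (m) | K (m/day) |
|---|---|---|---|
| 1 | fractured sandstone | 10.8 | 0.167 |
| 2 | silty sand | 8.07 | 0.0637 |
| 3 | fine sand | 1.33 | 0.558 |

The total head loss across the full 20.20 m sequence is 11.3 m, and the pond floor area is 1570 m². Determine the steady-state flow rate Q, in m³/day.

91.6

Flow is perpendicular to layering, so the layers act in series and the equivalent K is the thickness-weighted harmonic mean.
Total thickness L = 10.8 + 8.07 + 1.33 = 20.20 m.
Σ(b_i/K_i) = 10.8/0.167 + 8.07/0.0637 + 1.33/0.558 = 193.7 d.
K_eq = L / Σ(b_i/K_i) = 20.20 / 193.7 = 0.1043 m/day.
Q = K_eq · A · (Δh/L) = 0.1043 × 1570 × (11.3/20.20) = 91.57 m³/day.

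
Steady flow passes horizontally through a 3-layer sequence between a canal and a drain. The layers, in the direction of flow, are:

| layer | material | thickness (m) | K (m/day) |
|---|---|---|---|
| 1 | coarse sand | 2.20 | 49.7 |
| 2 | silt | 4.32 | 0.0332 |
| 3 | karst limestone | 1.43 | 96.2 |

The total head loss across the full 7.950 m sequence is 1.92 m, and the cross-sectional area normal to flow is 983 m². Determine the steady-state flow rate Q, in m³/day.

Flow is perpendicular to layering, so the layers act in series and the equivalent K is the thickness-weighted harmonic mean.
Total thickness L = 2.20 + 4.32 + 1.43 = 7.950 m.
Σ(b_i/K_i) = 2.20/49.7 + 4.32/0.0332 + 1.43/96.2 = 130.2 d.
K_eq = L / Σ(b_i/K_i) = 7.950 / 130.2 = 0.06107 m/day.
Q = K_eq · A · (Δh/L) = 0.06107 × 983 × (1.92/7.950) = 14.50 m³/day.

14.5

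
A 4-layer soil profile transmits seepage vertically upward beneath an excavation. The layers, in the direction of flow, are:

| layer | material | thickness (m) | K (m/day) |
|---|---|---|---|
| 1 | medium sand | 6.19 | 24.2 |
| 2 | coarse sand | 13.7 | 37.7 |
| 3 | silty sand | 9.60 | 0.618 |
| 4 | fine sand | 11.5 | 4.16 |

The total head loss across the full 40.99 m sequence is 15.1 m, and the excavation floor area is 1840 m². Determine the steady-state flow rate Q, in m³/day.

Flow is perpendicular to layering, so the layers act in series and the equivalent K is the thickness-weighted harmonic mean.
Total thickness L = 6.19 + 13.7 + 9.60 + 11.5 = 40.99 m.
Σ(b_i/K_i) = 6.19/24.2 + 13.7/37.7 + 9.60/0.618 + 11.5/4.16 = 18.92 d.
K_eq = L / Σ(b_i/K_i) = 40.99 / 18.92 = 2.167 m/day.
Q = K_eq · A · (Δh/L) = 2.167 × 1840 × (15.1/40.99) = 1469 m³/day.

1470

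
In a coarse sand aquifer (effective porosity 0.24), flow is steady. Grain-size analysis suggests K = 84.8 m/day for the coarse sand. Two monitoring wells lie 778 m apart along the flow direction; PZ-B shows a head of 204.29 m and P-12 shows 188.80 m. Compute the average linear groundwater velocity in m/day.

Hydraulic gradient i = (204.29 − 188.80) / 778 = 15.49 / 778 = 0.01991.
Darcy flux q = K · i = 84.80 × 0.01991 = 1.688 m/day.
Seepage velocity v = q / n_e = 1.688 / 0.24 = 7.035 m/day.

7.03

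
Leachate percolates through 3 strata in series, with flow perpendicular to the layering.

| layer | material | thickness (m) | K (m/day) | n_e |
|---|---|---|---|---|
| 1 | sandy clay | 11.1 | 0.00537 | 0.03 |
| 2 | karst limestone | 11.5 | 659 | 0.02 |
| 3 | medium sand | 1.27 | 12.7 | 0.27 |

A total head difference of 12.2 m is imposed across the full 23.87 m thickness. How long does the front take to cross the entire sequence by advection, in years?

With flow normal to the layers, continuity requires the same specific discharge q through every layer.
Σ(b_i/K_i) = 11.1/0.00537 + 11.5/659 + 1.27/12.7 = 2067 d.
q = Δh / Σ(b_i/K_i) = 12.2 / 2067 = 0.005902 m/day.
In each layer the seepage velocity is v_i = q/n_i, so the layer transit time is t_i = b_i·n_i / q:
  layer 1 (sandy clay): t_1 = 11.1 × 0.03 / 0.005902 = 56.42 d
  layer 2 (karst limestone): t_2 = 11.5 × 0.02 / 0.005902 = 38.97 d
  layer 3 (medium sand): t_3 = 1.27 × 0.27 / 0.005902 = 58.10 d
Total t = Σ t_i = 153.5 days = 0.4202 years.

0.420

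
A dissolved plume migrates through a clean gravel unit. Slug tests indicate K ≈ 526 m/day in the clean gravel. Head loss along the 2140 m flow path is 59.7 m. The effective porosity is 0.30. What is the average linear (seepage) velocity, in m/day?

Hydraulic gradient i = Δh / L = 59.7 / 2140 = 0.02790.
Darcy flux q = K · i = 526.0 × 0.02790 = 14.67 m/day.
Seepage velocity v = q / n_e = 14.67 / 0.30 = 48.91 m/day.

48.9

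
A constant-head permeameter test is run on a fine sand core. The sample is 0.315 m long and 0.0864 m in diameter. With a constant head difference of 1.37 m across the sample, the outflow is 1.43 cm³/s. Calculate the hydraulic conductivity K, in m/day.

4.85

Cross-sectional area A = π·(d/2)² = π × (0.0864/2)² = 0.005863 m².
Convert discharge: 1.43 cm³/s = 1.430e-06 m³/s.
Darcy's law rearranged: K = Q·L / (A·Δh) = 1.430e-06 × 0.315 / (0.005863 × 1.37) = 5.608e-05 m/s = 4.845 m/day.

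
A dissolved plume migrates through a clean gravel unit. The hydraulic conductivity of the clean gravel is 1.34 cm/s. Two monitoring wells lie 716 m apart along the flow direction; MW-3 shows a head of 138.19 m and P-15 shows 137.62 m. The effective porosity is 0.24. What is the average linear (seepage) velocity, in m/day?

3.84

Convert K: 1.34 cm/s × 864 = 1158 m/day.
Hydraulic gradient i = (138.19 − 137.62) / 716 = 0.57 / 716 = 0.0007961.
Darcy flux q = K · i = 1158 × 0.0007961 = 0.9217 m/day.
Seepage velocity v = q / n_e = 0.9217 / 0.24 = 3.840 m/day.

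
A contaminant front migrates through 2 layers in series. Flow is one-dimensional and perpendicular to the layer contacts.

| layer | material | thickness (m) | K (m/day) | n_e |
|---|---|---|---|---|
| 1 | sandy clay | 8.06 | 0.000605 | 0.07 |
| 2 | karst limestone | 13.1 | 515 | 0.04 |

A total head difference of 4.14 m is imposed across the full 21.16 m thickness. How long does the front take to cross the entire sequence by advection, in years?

9.59

With flow normal to the layers, continuity requires the same specific discharge q through every layer.
Σ(b_i/K_i) = 8.06/0.000605 + 13.1/515 = 13322 d.
q = Δh / Σ(b_i/K_i) = 4.14 / 13322 = 0.0003108 m/day.
In each layer the seepage velocity is v_i = q/n_i, so the layer transit time is t_i = b_i·n_i / q:
  layer 1 (sandy clay): t_1 = 8.06 × 0.07 / 0.0003108 = 1816 d
  layer 2 (karst limestone): t_2 = 13.1 × 0.04 / 0.0003108 = 1686 d
Total t = Σ t_i = 3502 days = 9.587 years.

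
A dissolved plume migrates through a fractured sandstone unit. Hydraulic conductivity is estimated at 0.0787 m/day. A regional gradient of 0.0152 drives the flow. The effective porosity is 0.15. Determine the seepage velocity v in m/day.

Hydraulic gradient i = 0.0152.
Darcy flux q = K · i = 0.07870 × 0.01520 = 0.001196 m/day.
Seepage velocity v = q / n_e = 0.001196 / 0.15 = 0.007975 m/day.

0.00797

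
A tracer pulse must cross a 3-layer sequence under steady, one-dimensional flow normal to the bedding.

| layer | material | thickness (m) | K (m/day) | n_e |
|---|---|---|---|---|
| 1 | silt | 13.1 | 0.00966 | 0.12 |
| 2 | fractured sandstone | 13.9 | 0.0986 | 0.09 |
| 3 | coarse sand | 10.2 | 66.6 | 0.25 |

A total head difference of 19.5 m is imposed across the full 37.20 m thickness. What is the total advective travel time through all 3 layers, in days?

With flow normal to the layers, continuity requires the same specific discharge q through every layer.
Σ(b_i/K_i) = 13.1/0.00966 + 13.9/0.0986 + 10.2/66.6 = 1497 d.
q = Δh / Σ(b_i/K_i) = 19.5 / 1497 = 0.01302 m/day.
In each layer the seepage velocity is v_i = q/n_i, so the layer transit time is t_i = b_i·n_i / q:
  layer 1 (silt): t_1 = 13.1 × 0.12 / 0.01302 = 120.7 d
  layer 2 (fractured sandstone): t_2 = 13.9 × 0.09 / 0.01302 = 96.05 d
  layer 3 (coarse sand): t_3 = 10.2 × 0.25 / 0.01302 = 195.8 d
Total t = Σ t_i = 412.5 days.

413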